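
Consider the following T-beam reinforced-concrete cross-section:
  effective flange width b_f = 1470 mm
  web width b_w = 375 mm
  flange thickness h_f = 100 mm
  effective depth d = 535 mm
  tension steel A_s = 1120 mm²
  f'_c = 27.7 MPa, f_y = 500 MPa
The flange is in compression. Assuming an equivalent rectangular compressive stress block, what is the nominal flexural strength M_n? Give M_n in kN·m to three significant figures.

M_n ≈ 295 kN·m

Tension: T = A_s f_y = 1120 × 500 = 560000 N.
Try a within the flange: a = T/(0.85 f'_c b_f) = 560000/(0.85 × 27.7 × 1470) = 16.18 mm.
Since a = 16.18 ≤ h_f = 100 mm, the stress block lies entirely in the flange; analyse as a rectangular beam of width b_f.
M_n = T(d − a/2) = 560000 × (535 − 8.09) = 295.07 × 10⁶ N·mm.
M_n = 295.07 kN·m.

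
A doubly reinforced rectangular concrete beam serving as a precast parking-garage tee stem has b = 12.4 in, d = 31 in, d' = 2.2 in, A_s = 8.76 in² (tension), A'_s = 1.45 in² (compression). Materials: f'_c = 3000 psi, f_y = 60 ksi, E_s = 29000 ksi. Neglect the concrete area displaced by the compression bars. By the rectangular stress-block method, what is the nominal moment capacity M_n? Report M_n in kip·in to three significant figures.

M_n ≈ 13100 kip·in

Assume both steels yield.
a = (A_s − A'_s) f_y/(0.85 f'_c b) = (8.76 − 1.45) × 60/(0.85 × 3 × 12.4) = 13.871 in.
c = a/β₁ = 13.871/0.85 = 16.319 in; ε'_s = 0.003(c − d')/c = 0.0026 ≥ ε_y = 0.0021, so the compression steel yields.
M_n = (A_s − A'_s) f_y (d − a/2) + A'_s f_y (d − d') = 438.6 × (31 − 6.9355) + 87 × (31 − 2.2) = 10554.7 + 2505.6 = 13060.3 kip·in.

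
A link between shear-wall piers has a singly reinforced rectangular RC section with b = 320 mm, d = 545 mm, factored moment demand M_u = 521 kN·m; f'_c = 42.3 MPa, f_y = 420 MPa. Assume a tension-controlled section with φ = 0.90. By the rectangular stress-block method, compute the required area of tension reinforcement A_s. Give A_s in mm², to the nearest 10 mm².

M_n = M_u/φ = 521/0.90 = 578.889 kN·m.
With M_n = 0.85 f'_c a b (d − a/2), solve the quadratic for a:
a = d − √(d² − 2M_n/(0.85 f'_c b)) = 545 − √(545² − 2 × 578.889×10⁶/(0.85 × 42.3 × 320)) = 101.83 mm.
A_s = 0.85 f'_c a b / f_y = 0.85 × 42.3 × 101.83 × 320 / 420 = 2789.6 mm².

A_s ≈ 2790 mm²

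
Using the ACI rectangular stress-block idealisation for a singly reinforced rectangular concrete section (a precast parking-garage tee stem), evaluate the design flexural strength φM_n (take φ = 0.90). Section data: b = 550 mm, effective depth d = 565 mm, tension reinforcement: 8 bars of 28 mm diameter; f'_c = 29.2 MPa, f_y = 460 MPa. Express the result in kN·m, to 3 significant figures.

φM_n ≈ 983 kN·m

A_s = 8 × 616 = 4928 mm².
T = A_s f_y = 4928 × 460 = 2266880 N = 2266.88 kN.
From C = T: a = T/(0.85 f'_c b) = 2266880/(0.85 × 29.2 × 550) = 166.06 mm.
M_n = T(d − a/2) = 2266.88 kN × (565 − 83.03) mm = 1092.57 kN·m.
φM_n = 0.90 × 1092.57 = 983.31 kN·m.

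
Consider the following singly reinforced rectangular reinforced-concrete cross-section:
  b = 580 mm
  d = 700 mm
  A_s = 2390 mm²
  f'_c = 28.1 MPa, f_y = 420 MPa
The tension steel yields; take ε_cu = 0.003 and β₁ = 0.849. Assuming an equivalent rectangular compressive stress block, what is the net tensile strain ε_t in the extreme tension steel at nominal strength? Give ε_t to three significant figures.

ε_t ≈ 0.0216

a = A_s f_y/(0.85 f'_c b) = 72.46 mm.
β₁ = 0.849, so c = a/β₁ = 72.46/0.849 = 85.35 mm.
From the linear strain diagram with ε_cu = 0.003: ε_t = 0.003 (d − c)/c = 0.003 × (700 − 85.35)/85.35 = 0.0216.
Since ε_t ≥ 0.005, the section is tension-controlled.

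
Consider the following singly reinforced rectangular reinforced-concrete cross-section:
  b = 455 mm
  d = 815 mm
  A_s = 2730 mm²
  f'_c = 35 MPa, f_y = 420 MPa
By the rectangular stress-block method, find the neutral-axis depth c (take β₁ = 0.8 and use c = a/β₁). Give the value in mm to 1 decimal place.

T = A_s f_y = 2730 × 420 = 1146600 N = 1146.6 kN.
Setting C = 0.85 f'_c a b equal to T: a = 1146600/(0.85 × 35 × 455) = 84.706 mm.
With β₁ = 0.8, c = a/β₁ = 84.706/0.8 = 105.9 mm.

c ≈ 105.9 mm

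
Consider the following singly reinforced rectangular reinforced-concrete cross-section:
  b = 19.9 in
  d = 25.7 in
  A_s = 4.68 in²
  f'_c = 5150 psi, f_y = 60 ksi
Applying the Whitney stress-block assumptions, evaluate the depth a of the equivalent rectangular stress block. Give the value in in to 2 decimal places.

a ≈ 3.22 in

T = A_s f_y = 4.68 × 60 = 280.8 kips.
a = T/(0.85 f'_c b) = 280.8/(0.85 × 5.15 × 19.9) = 3.22 in.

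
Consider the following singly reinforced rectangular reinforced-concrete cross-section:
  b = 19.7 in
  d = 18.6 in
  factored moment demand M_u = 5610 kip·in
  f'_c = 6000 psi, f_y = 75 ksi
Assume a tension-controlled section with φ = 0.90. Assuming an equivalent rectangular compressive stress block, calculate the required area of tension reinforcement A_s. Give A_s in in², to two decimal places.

A_s ≈ 4.96 in²

M_n = M_u/φ = 5610/0.90 = 6233.33 kip·in.
From M_n = 0.85 f'_c a b (d − a/2):
a = d − √(d² − 2M_n/(0.85 f'_c b)) = 18.6 − √(18.6² − 2 × 6233.33/(0.85 × 6 × 19.7)) = 3.704 in.
A_s = 0.85 f'_c a b / f_y = 0.85 × 6 × 3.704 × 19.7 / 75 = 4.962 in².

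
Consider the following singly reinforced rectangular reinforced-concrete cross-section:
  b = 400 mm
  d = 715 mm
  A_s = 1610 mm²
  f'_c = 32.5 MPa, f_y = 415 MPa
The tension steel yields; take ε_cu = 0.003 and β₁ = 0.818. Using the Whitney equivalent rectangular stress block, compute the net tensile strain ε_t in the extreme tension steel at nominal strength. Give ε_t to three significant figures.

a = A_s f_y/(0.85 f'_c b) = 60.47 mm.
β₁ = 0.818, so c = a/β₁ = 60.47/0.818 = 73.92 mm.
From the linear strain diagram with ε_cu = 0.003: ε_t = 0.003 (d − c)/c = 0.003 × (715 − 73.92)/73.92 = 0.0260.
Since ε_t ≥ 0.005, the section is tension-controlled.

ε_t ≈ 0.0260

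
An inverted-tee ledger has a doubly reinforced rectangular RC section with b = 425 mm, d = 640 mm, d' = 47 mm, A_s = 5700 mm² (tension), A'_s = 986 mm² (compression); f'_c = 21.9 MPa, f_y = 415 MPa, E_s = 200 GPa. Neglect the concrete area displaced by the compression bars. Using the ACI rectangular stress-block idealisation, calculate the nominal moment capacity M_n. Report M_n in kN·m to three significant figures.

Assume both tension and compression steel yield.
Net tension couple steel: A_s − A'_s = 4714 mm².
a = (A_s − A'_s) f_y / (0.85 f'_c b) = 1956310/(0.85 × 21.9 × 425) = 247.28 mm.
c = a/β₁ = 247.28/0.85 = 290.92 mm; ε'_s = 0.003(c − d')/c = 0.0025 ≥ f_y/E_s = 0.0021, so compression steel does yield.
M_n = (A_s − A'_s) f_y (d − a/2) + A'_s f_y (d − d') = [1956310 × (640 − 123.64) + 409190 × (640 − 47)] × 10⁻⁶ = 1010.16 + 242.65 = 1252.81 kN·m.

M_n ≈ 1250 kN·m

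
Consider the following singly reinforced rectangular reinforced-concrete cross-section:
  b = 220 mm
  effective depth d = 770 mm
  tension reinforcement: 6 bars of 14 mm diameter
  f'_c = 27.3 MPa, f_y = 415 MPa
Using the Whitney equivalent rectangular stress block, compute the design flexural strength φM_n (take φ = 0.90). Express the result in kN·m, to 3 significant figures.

φM_n ≈ 253 kN·m

A_s = 6 × 154 = 924 mm².
T = A_s f_y = 924 × 415 = 383460 N = 383.46 kN.
From C = T: a = T/(0.85 f'_c b) = 383460/(0.85 × 27.3 × 220) = 75.11 mm.
M_n = T(d − a/2) = 383.46 kN × (770 − 37.555) mm = 280.86 kN·m.
φM_n = 0.90 × 280.86 = 252.77 kN·m.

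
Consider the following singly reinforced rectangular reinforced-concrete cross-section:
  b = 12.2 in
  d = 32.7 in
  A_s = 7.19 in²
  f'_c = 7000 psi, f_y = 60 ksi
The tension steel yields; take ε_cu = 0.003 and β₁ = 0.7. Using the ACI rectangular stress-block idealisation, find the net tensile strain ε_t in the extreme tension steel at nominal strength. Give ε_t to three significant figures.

a = A_s f_y/(0.85 f'_c b) = 5.943 in.
β₁ = 0.7, so c = a/β₁ = 5.943/0.7 = 8.490 in.
From the linear strain diagram with ε_cu = 0.003: ε_t = 0.003 (d − c)/c = 0.003 × (32.7 − 8.490)/8.490 = 0.00855.
Since ε_t ≥ 0.005, the section is tension-controlled.

ε_t ≈ 0.00855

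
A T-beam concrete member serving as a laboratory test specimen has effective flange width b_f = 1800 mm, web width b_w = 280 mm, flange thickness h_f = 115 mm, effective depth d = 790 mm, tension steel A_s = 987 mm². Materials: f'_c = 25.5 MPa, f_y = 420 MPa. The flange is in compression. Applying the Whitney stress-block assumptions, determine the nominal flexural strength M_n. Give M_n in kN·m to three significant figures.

M_n ≈ 325 kN·m

Tension: T = A_s f_y = 987 × 420 = 414540 N.
Try a within the flange: a = T/(0.85 f'_c b_f) = 414540/(0.85 × 25.5 × 1800) = 10.63 mm.
Since a = 10.63 ≤ h_f = 115 mm, the stress block lies entirely in the flange; analyse as a rectangular beam of width b_f.
M_n = T(d − a/2) = 414540 × (790 − 5.315) = 325.28 × 10⁶ N·mm.
M_n = 325.28 kN·m.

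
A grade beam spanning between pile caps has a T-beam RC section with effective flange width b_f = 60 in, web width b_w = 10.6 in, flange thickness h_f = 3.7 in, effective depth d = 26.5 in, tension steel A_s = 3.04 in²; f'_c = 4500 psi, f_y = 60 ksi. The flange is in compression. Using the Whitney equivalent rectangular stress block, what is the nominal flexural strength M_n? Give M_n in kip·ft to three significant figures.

M_n ≈ 397 kip·ft

Tension: T = A_s f_y = 3.04 × 60 = 182.4 kips.
Try a within the flange: a = T/(0.85 f'_c b_f) = 182.4/(0.85 × 4.5 × 60) = 0.795 in.
Since a = 0.795 ≤ h_f = 3.7 in, the stress block lies entirely in the flange; analyse as a rectangular beam of width b_f.
M_n = T(d − a/2) = 182.4 × (26.5 − 0.3975) = 4761.1 kip·in.
M_n = 4761.1/12 = 396.76 kip·ft.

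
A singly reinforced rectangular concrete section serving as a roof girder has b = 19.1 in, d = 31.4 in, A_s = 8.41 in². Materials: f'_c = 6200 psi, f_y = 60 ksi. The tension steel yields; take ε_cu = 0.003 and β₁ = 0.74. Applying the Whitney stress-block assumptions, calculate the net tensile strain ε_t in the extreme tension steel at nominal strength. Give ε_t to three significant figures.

ε_t ≈ 0.0109

a = A_s f_y/(0.85 f'_c b) = 5.013 in.
β₁ = 0.74, so c = a/β₁ = 5.013/0.74 = 6.774 in.
From the linear strain diagram with ε_cu = 0.003: ε_t = 0.003 (d − c)/c = 0.003 × (31.4 − 6.774)/6.774 = 0.0109.
Since ε_t ≥ 0.005, the section is tension-controlled.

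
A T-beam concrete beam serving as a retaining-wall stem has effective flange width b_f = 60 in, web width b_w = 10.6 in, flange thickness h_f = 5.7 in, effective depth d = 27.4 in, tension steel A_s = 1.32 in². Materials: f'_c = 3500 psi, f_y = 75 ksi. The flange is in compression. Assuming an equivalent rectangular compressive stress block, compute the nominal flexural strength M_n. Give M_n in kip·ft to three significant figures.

M_n ≈ 224 kip·ft

Tension: T = A_s f_y = 1.32 × 75 = 99 kips.
Try a within the flange: a = T/(0.85 f'_c b_f) = 99/(0.85 × 3.5 × 60) = 0.555 in.
Since a = 0.555 ≤ h_f = 5.7 in, the stress block lies entirely in the flange; analyse as a rectangular beam of width b_f.
M_n = T(d − a/2) = 99 × (27.4 − 0.2775) = 2685.1 kip·in.
M_n = 2685.1/12 = 223.76 kip·ft.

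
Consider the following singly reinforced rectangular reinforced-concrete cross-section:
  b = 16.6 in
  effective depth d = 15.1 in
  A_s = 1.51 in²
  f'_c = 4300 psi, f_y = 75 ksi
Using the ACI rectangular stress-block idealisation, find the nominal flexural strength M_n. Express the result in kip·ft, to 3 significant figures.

T = A_s f_y = 1.51 × 75 = 113.25 kips.
a = T/(0.85 f'_c b) = 113.25/(0.85 × 4.3 × 16.6) = 1.867 in.
M_n = T(d − a/2) = 113.25 × (15.1 − 0.9335) = 1604.4 kip·in = 1604.4/12 = 133.70 kip·ft.

M_n ≈ 134 kip·ft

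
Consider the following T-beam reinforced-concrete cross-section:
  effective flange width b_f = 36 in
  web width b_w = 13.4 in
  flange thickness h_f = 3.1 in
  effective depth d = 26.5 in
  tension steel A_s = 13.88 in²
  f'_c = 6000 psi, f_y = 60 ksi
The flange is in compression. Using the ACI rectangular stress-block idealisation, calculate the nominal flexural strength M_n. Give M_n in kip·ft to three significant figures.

Tension: T = A_s f_y = 13.88 × 60 = 832.8 kips.
Try a within the flange: a = T/(0.85 f'_c b_f) = 832.8/(0.85 × 6 × 36) = 4.536 in.
a = 4.536 > h_f = 3.1 in: the block extends into the web. Split into flange-overhang and web parts.
C_f = 0.85 f'_c (b_f − b_w) h_f = 0.85 × 6 × (36 − 13.4) × 3.1 = 357.3 kips.
Remaining web compression depth: a_w = (T − C_f)/(0.85 f'_c b_w) = (832.8 − 357.3)/(0.85 × 6 × 13.4) = 6.958 in.
M_n = C_f(d − h_f/2) + (T − C_f)(d − a_w/2) = 357.3 × (26.5 − 1.55) + 475.5 × (26.5 − 3.479) = 8914.6 + 10946.5 = 19861.1 kip·in.
M_n = 19861.1/12 = 1655.09 kip·ft.

M_n ≈ 1660 kip·ft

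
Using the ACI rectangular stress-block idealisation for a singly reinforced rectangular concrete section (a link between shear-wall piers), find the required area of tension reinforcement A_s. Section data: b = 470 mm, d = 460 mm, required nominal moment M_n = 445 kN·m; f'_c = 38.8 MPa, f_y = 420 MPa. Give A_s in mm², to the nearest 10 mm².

A_s ≈ 2490 mm²

With M_n = 0.85 f'_c a b (d − a/2), solve the quadratic for a:
a = d − √(d² − 2M_n/(0.85 f'_c b)) = 460 − √(460² − 2 × 445×10⁶/(0.85 × 38.8 × 470)) = 67.34 mm.
A_s = 0.85 f'_c a b / f_y = 0.85 × 38.8 × 67.34 × 470 / 420 = 2485.3 mm².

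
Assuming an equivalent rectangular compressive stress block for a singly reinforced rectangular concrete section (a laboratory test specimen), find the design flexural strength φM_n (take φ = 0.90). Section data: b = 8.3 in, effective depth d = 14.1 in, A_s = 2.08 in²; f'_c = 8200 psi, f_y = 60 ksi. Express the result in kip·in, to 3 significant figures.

T = A_s f_y = 2.08 × 60 = 124.8 kips.
a = T/(0.85 f'_c b) = 124.8/(0.85 × 8.2 × 8.3) = 2.157 in.
M_n = T(d − a/2) = 124.8 × (14.1 − 1.0785) = 1625.1 kip·in.
φM_n = 0.90 × 1625.1 = 1462.6 kip·in.

φM_n ≈ 1460 kip·in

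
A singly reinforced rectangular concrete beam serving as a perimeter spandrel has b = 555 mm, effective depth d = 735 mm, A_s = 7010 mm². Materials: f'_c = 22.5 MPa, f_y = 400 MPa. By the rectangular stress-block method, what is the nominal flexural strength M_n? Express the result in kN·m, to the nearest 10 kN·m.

T = A_s f_y = 7010 × 400 = 2804000 N = 2804 kN.
From C = T: a = T/(0.85 f'_c b) = 2804000/(0.85 × 22.5 × 555) = 264.17 mm.
M_n = T(d − a/2) = 2804 kN × (735 − 132.085) mm = 1690.57 kN·m.

M_n ≈ 1690 kN·m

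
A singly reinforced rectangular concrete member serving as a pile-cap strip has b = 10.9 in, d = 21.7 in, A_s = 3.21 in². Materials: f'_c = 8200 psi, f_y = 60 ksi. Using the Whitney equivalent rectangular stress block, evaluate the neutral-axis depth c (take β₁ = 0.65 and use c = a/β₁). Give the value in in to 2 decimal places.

c ≈ 3.90 in

T = A_s f_y = 3.21 × 60 = 192.6 kips.
a = T/(0.85 f'_c b) = 192.6/(0.85 × 8.2 × 10.9) = 2.5351 in.
With β₁ = 0.65, c = a/β₁ = 2.5351/0.65 = 3.90 in.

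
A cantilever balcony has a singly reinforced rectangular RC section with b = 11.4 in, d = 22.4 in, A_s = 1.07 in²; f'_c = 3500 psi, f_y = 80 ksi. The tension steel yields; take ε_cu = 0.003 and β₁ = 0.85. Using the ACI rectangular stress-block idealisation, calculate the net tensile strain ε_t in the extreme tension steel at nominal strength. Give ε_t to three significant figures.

a = A_s f_y/(0.85 f'_c b) = 2.524 in.
β₁ = 0.85, so c = a/β₁ = 2.524/0.85 = 2.969 in.
From the linear strain diagram with ε_cu = 0.003: ε_t = 0.003 (d − c)/c = 0.003 × (22.4 − 2.969)/2.969 = 0.0196.
Since ε_t ≥ 0.005, the section is tension-controlled.

ε_t ≈ 0.0196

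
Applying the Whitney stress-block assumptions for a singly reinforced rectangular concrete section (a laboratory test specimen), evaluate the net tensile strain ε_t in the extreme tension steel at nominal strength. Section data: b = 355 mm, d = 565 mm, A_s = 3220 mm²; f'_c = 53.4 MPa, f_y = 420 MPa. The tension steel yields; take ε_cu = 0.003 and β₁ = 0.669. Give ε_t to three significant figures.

a = A_s f_y/(0.85 f'_c b) = 83.93 mm.
β₁ = 0.669, so c = a/β₁ = 83.93/0.669 = 125.46 mm.
From the linear strain diagram with ε_cu = 0.003: ε_t = 0.003 (d − c)/c = 0.003 × (565 − 125.46)/125.46 = 0.0105.
Since ε_t ≥ 0.005, the section is tension-controlled.

ε_t ≈ 0.0105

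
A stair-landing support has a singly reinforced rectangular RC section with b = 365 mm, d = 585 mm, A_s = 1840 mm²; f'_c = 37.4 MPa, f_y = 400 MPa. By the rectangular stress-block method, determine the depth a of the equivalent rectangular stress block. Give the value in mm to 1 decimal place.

a ≈ 63.4 mm

T = A_s f_y = 1840 × 400 = 736000 N = 736 kN.
Setting C = 0.85 f'_c a b equal to T: a = 736000/(0.85 × 37.4 × 365) = 63.4 mm.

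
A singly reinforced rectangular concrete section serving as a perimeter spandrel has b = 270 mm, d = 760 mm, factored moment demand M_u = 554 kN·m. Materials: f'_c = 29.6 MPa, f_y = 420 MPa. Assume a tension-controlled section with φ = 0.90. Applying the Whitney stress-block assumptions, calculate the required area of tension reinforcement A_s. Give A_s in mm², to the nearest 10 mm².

A_s ≈ 2110 mm²

M_n = M_u/φ = 554/0.90 = 615.556 kN·m.
With M_n = 0.85 f'_c a b (d − a/2), solve the quadratic for a:
a = d − √(d² − 2M_n/(0.85 f'_c b)) = 760 − √(760² − 2 × 615.556×10⁶/(0.85 × 29.6 × 270)) = 130.42 mm.
A_s = 0.85 f'_c a b / f_y = 0.85 × 29.6 × 130.42 × 270 / 420 = 2109.5 mm².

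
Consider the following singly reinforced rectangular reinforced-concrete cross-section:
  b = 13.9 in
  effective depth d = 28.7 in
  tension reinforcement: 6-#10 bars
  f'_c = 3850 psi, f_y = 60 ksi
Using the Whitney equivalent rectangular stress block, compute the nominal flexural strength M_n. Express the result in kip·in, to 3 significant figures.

M_n ≈ 10800 kip·in

A_s = 6 × 1.27 = 7.62 in².
T = A_s f_y = 7.62 × 60 = 457.2 kips.
a = T/(0.85 f'_c b) = 457.2/(0.85 × 3.85 × 13.9) = 10.051 in.
M_n = T(d − a/2) = 457.2 × (28.7 − 5.0255) = 10824.0 kip·in.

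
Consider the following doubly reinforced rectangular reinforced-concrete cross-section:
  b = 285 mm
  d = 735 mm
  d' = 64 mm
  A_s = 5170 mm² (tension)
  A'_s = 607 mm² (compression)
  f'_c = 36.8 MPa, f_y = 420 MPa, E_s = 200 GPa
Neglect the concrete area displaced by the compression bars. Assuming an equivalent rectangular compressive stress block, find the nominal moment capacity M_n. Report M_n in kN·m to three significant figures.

Assume both tension and compression steel yield.
Net tension couple steel: A_s − A'_s = 4563 mm².
a = (A_s − A'_s) f_y / (0.85 f'_c b) = 1916460/(0.85 × 36.8 × 285) = 214.98 mm.
c = a/β₁ = 214.98/0.787 = 273.16 mm; ε'_s = 0.003(c − d')/c = 0.0023 ≥ f_y/E_s = 0.0021, so compression steel does yield.
M_n = (A_s − A'_s) f_y (d − a/2) + A'_s f_y (d − d') = [1916460 × (735 − 107.49) + 254940 × (735 − 64)] × 10⁻⁶ = 1202.60 + 171.06 = 1373.66 kN·m.

M_n ≈ 1370 kN·m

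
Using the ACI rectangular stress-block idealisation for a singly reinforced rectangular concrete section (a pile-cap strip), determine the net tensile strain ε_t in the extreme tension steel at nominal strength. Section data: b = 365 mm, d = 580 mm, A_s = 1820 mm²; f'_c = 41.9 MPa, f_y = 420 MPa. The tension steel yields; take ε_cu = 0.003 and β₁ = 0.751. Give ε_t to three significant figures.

a = A_s f_y/(0.85 f'_c b) = 58.80 mm.
β₁ = 0.751, so c = a/β₁ = 58.80/0.751 = 78.30 mm.
From the linear strain diagram with ε_cu = 0.003: ε_t = 0.003 (d − c)/c = 0.003 × (580 − 78.30)/78.30 = 0.0192.
Since ε_t ≥ 0.005, the section is tension-controlled.

ε_t ≈ 0.0192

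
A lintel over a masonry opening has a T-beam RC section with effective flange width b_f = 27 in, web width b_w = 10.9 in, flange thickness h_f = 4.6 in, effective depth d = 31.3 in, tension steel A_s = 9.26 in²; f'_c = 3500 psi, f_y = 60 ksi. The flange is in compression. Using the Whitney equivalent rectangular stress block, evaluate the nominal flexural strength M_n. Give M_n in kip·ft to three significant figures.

M_n ≈ 1260 kip·ft

Tension: T = A_s f_y = 9.26 × 60 = 555.6 kips.
Try a within the flange: a = T/(0.85 f'_c b_f) = 555.6/(0.85 × 3.5 × 27) = 6.917 in.
a = 6.917 > h_f = 4.6 in: the block extends into the web. Split into flange-overhang and web parts.
C_f = 0.85 f'_c (b_f − b_w) h_f = 0.85 × 3.5 × (27 − 10.9) × 4.6 = 220.3 kips.
Remaining web compression depth: a_w = (T − C_f)/(0.85 f'_c b_w) = (555.6 − 220.3)/(0.85 × 3.5 × 10.9) = 10.340 in.
M_n = C_f(d − h_f/2) + (T − C_f)(d − a_w/2) = 220.3 × (31.3 − 2.3) + 335.3 × (31.3 − 5.17) = 6388.7 + 8761.4 = 15150.1 kip·in.
M_n = 15150.1/12 = 1262.51 kip·ft.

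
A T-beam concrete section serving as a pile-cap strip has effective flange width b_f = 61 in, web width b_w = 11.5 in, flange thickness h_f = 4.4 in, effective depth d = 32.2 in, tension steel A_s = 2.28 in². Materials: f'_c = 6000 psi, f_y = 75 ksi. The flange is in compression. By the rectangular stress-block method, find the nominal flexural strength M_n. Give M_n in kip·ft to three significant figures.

Tension: T = A_s f_y = 2.28 × 75 = 171 kips.
Try a within the flange: a = T/(0.85 f'_c b_f) = 171/(0.85 × 6 × 61) = 0.550 in.
Since a = 0.550 ≤ h_f = 4.4 in, the stress block lies entirely in the flange; analyse as a rectangular beam of width b_f.
M_n = T(d − a/2) = 171 × (32.2 − 0.275) = 5459.2 kip·in.
M_n = 5459.2/12 = 454.93 kip·ft.

M_n ≈ 455 kip·ft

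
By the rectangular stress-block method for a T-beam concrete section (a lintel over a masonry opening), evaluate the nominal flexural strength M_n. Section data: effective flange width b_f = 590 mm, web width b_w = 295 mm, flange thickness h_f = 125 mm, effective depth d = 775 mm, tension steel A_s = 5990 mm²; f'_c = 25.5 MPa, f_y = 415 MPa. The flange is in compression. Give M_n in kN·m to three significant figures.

Tension: T = A_s f_y = 5990 × 415 = 2485850 N.
Try a within the flange: a = T/(0.85 f'_c b_f) = 2485850/(0.85 × 25.5 × 590) = 194.39 mm.
a = 194.39 > h_f = 125 mm: the block extends into the web. Split into flange-overhang and web parts.
C_f = 0.85 f'_c (b_f − b_w) h_f = 0.85 × 25.5 × (590 − 295) × 125 = 799266 N.
Remaining web compression depth: a_w = (T − C_f)/(0.85 f'_c b_w) = (2485850 − 799266)/(0.85 × 25.5 × 295) = 263.77 mm.
M_n = C_f(d − h_f/2) + (T − C_f)(d − a_w/2) = 799266 × (775 − 62.5) + 1686584 × (775 − 131.885) = 569.48 + 1084.67 = 1654.15 × 10⁶ N·mm.
M_n = 1654.15 kN·m.

M_n ≈ 1650 kN·m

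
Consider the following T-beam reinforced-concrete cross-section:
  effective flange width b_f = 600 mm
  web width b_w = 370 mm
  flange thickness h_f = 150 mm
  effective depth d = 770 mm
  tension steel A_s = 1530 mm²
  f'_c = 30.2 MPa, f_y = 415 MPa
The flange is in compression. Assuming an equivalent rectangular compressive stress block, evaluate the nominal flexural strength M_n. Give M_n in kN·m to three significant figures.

M_n ≈ 476 kN·m

Tension: T = A_s f_y = 1530 × 415 = 634950 N.
Try a within the flange: a = T/(0.85 f'_c b_f) = 634950/(0.85 × 30.2 × 600) = 41.23 mm.
Since a = 41.23 ≤ h_f = 150 mm, the stress block lies entirely in the flange; analyse as a rectangular beam of width b_f.
M_n = T(d − a/2) = 634950 × (770 − 20.615) = 475.82 × 10⁶ N·mm.
M_n = 475.82 kN·m.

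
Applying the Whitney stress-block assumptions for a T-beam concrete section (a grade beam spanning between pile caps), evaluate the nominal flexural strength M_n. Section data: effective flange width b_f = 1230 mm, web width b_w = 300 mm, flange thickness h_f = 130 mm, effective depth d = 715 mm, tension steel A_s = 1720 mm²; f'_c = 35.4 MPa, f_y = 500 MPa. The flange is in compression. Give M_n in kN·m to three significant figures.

M_n ≈ 605 kN·m

Tension: T = A_s f_y = 1720 × 500 = 860000 N.
Try a within the flange: a = T/(0.85 f'_c b_f) = 860000/(0.85 × 35.4 × 1230) = 23.24 mm.
Since a = 23.24 ≤ h_f = 130 mm, the stress block lies entirely in the flange; analyse as a rectangular beam of width b_f.
M_n = T(d − a/2) = 860000 × (715 − 11.62) = 604.91 × 10⁶ N·mm.
M_n = 604.91 kN·m.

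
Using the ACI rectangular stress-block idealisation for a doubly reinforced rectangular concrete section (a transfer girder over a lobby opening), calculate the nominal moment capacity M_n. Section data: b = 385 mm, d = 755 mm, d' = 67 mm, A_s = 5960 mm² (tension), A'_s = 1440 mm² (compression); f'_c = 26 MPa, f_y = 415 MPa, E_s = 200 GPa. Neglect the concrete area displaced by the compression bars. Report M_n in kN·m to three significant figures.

M_n ≈ 1620 kN·m

Assume both tension and compression steel yield.
Net tension couple steel: A_s − A'_s = 4520 mm².
a = (A_s − A'_s) f_y / (0.85 f'_c b) = 1875800/(0.85 × 26 × 385) = 220.46 mm.
c = a/β₁ = 220.46/0.85 = 259.36 mm; ε'_s = 0.003(c − d')/c = 0.0022 ≥ f_y/E_s = 0.0021, so compression steel does yield.
M_n = (A_s − A'_s) f_y (d − a/2) + A'_s f_y (d − d') = [1875800 × (755 − 110.23) + 597600 × (755 − 67)] × 10⁻⁶ = 1209.46 + 411.15 = 1620.61 kN·m.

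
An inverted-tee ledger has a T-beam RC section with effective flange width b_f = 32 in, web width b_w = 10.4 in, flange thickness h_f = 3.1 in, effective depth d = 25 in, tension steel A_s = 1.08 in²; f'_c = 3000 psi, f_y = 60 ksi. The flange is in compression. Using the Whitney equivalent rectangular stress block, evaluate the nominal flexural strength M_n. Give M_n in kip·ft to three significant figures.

Tension: T = A_s f_y = 1.08 × 60 = 64.8 kips.
Try a within the flange: a = T/(0.85 f'_c b_f) = 64.8/(0.85 × 3 × 32) = 0.794 in.
Since a = 0.794 ≤ h_f = 3.1 in, the stress block lies entirely in the flange; analyse as a rectangular beam of width b_f.
M_n = T(d − a/2) = 64.8 × (25 − 0.397) = 1594.3 kip·in.
M_n = 1594.3/12 = 132.86 kip·ft.

M_n ≈ 133 kip·ft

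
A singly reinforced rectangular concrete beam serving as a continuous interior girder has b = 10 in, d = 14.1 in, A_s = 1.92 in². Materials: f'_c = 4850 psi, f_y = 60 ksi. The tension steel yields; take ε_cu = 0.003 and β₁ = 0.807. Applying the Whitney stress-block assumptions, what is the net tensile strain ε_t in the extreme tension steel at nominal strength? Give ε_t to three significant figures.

a = A_s f_y/(0.85 f'_c b) = 2.794 in.
β₁ = 0.807, so c = a/β₁ = 2.794/0.807 = 3.462 in.
From the linear strain diagram with ε_cu = 0.003: ε_t = 0.003 (d − c)/c = 0.003 × (14.1 − 3.462)/3.462 = 0.00922.
Since ε_t ≥ 0.005, the section is tension-controlled.

ε_t ≈ 0.00922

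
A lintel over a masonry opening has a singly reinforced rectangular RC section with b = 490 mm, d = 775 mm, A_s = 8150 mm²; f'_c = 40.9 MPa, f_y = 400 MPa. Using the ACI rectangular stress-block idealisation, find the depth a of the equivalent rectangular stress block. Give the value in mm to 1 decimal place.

T = A_s f_y = 8150 × 400 = 3260000 N = 3260 kN.
Setting C = 0.85 f'_c a b equal to T: a = 3260000/(0.85 × 40.9 × 490) = 191.4 mm.

a ≈ 191.4 mm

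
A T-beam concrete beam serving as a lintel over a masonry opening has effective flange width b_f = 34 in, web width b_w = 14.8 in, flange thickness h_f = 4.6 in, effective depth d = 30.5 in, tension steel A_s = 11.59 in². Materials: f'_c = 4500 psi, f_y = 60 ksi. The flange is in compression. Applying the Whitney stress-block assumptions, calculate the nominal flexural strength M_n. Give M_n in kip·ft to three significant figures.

M_n ≈ 1610 kip·ft

Tension: T = A_s f_y = 11.59 × 60 = 695.4 kips.
Try a within the flange: a = T/(0.85 f'_c b_f) = 695.4/(0.85 × 4.5 × 34) = 5.347 in.
a = 5.347 > h_f = 4.6 in: the block extends into the web. Split into flange-overhang and web parts.
C_f = 0.85 f'_c (b_f − b_w) h_f = 0.85 × 4.5 × (34 − 14.8) × 4.6 = 337.8 kips.
Remaining web compression depth: a_w = (T − C_f)/(0.85 f'_c b_w) = (695.4 − 337.8)/(0.85 × 4.5 × 14.8) = 6.317 in.
M_n = C_f(d − h_f/2) + (T − C_f)(d − a_w/2) = 337.8 × (30.5 − 2.3) + 357.6 × (30.5 − 3.1585) = 9526.0 + 9777.3 = 19303.3 kip·in.
M_n = 19303.3/12 = 1608.61 kip·ft.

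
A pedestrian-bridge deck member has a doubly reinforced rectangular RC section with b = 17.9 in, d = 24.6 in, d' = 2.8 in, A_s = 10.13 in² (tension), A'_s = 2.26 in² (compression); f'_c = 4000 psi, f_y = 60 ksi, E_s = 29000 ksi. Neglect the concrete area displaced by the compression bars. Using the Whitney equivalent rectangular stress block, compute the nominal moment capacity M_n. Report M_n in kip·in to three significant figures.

Assume both steels yield.
a = (A_s − A'_s) f_y/(0.85 f'_c b) = (10.13 − 2.26) × 60/(0.85 × 4 × 17.9) = 7.759 in.
c = a/β₁ = 7.759/0.85 = 9.128 in; ε'_s = 0.003(c − d')/c = 0.0021 ≥ ε_y = 0.0021, so the compression steel yields.
M_n = (A_s − A'_s) f_y (d − a/2) + A'_s f_y (d − d') = 472.2 × (24.6 − 3.8795) + 135.6 × (24.6 − 2.8) = 9784.2 + 2956.1 = 12740.3 kip·in.

M_n ≈ 12700 kip·in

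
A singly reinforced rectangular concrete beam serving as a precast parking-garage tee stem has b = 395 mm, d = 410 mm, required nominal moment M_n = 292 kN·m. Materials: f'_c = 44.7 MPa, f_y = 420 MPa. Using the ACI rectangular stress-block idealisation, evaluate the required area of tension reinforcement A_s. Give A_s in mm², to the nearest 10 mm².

A_s ≈ 1810 mm²

With M_n = 0.85 f'_c a b (d − a/2), solve the quadratic for a:
a = d − √(d² − 2M_n/(0.85 f'_c b)) = 410 − √(410² − 2 × 292×10⁶/(0.85 × 44.7 × 395)) = 50.57 mm.
A_s = 0.85 f'_c a b / f_y = 0.85 × 44.7 × 50.57 × 395 / 420 = 1807.0 mm².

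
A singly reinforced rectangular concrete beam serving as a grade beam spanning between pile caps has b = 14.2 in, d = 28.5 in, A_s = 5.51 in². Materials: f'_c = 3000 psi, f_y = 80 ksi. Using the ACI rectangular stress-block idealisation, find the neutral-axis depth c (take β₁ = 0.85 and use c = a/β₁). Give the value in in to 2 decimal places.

c ≈ 14.32 in

T = A_s f_y = 5.51 × 80 = 440.8 kips.
a = T/(0.85 f'_c b) = 440.8/(0.85 × 3 × 14.2) = 12.1734 in.
With β₁ = 0.85, c = a/β₁ = 12.1734/0.85 = 14.32 in.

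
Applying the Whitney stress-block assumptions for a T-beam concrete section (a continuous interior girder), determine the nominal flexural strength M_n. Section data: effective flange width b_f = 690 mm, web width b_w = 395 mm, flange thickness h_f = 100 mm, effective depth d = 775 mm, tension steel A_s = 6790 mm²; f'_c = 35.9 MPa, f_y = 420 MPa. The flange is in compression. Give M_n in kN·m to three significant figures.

M_n ≈ 2010 kN·m

Tension: T = A_s f_y = 6790 × 420 = 2851800 N.
Try a within the flange: a = T/(0.85 f'_c b_f) = 2851800/(0.85 × 35.9 × 690) = 135.44 mm.
a = 135.44 > h_f = 100 mm: the block extends into the web. Split into flange-overhang and web parts.
C_f = 0.85 f'_c (b_f − b_w) h_f = 0.85 × 35.9 × (690 − 395) × 100 = 900193 N.
Remaining web compression depth: a_w = (T − C_f)/(0.85 f'_c b_w) = (2851800 − 900193)/(0.85 × 35.9 × 395) = 161.91 mm.
M_n = C_f(d − h_f/2) + (T − C_f)(d − a_w/2) = 900193 × (775 − 50) + 1951607 × (775 − 80.955) = 652.64 + 1354.50 = 2007.14 × 10⁶ N·mm.
M_n = 2007.14 kN·m.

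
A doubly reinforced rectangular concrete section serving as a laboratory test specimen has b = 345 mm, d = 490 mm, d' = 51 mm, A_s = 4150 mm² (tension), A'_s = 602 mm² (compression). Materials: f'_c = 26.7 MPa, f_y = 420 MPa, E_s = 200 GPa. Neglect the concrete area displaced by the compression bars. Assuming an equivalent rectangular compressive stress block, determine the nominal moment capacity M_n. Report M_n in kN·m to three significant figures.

Assume both tension and compression steel yield.
Net tension couple steel: A_s − A'_s = 3548 mm².
a = (A_s − A'_s) f_y / (0.85 f'_c b) = 1490160/(0.85 × 26.7 × 345) = 190.32 mm.
c = a/β₁ = 190.32/0.85 = 223.91 mm; ε'_s = 0.003(c − d')/c = 0.0023 ≥ f_y/E_s = 0.0021, so compression steel does yield.
M_n = (A_s − A'_s) f_y (d − a/2) + A'_s f_y (d − d') = [1490160 × (490 − 95.16) + 252840 × (490 − 51)] × 10⁻⁶ = 588.37 + 111.00 = 699.37 kN·m.

M_n ≈ 699 kN·m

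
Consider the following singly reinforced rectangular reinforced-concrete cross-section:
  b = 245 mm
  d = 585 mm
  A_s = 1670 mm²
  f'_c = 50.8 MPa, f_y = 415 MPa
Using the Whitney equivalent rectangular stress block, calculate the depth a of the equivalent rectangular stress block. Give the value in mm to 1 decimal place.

a ≈ 65.5 mm

T = A_s f_y = 1670 × 415 = 693050 N = 693.05 kN.
Setting C = 0.85 f'_c a b equal to T: a = 693050/(0.85 × 50.8 × 245) = 65.5 mm.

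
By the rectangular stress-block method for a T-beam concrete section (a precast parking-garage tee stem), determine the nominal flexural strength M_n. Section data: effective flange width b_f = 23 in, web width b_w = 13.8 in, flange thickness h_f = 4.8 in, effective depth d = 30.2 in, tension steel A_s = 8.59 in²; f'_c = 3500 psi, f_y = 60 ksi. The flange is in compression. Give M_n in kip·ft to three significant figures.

Tension: T = A_s f_y = 8.59 × 60 = 515.4 kips.
Try a within the flange: a = T/(0.85 f'_c b_f) = 515.4/(0.85 × 3.5 × 23) = 7.532 in.
a = 7.532 > h_f = 4.8 in: the block extends into the web. Split into flange-overhang and web parts.
C_f = 0.85 f'_c (b_f − b_w) h_f = 0.85 × 3.5 × (23 − 13.8) × 4.8 = 131.4 kips.
Remaining web compression depth: a_w = (T − C_f)/(0.85 f'_c b_w) = (515.4 − 131.4)/(0.85 × 3.5 × 13.8) = 9.353 in.
M_n = C_f(d − h_f/2) + (T − C_f)(d − a_w/2) = 131.4 × (30.2 − 2.4) + 384 × (30.2 − 4.6765) = 3652.9 + 9801.0 = 13453.9 kip·in.
M_n = 13453.9/12 = 1121.16 kip·ft.

M_n ≈ 1120 kip·ft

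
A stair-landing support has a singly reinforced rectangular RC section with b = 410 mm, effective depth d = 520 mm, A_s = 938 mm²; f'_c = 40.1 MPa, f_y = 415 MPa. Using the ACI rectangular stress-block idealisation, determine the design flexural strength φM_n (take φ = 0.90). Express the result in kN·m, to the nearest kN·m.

T = A_s f_y = 938 × 415 = 389270 N = 389.27 kN.
From C = T: a = T/(0.85 f'_c b) = 389270/(0.85 × 40.1 × 410) = 27.86 mm.
M_n = T(d − a/2) = 389.27 kN × (520 − 13.93) mm = 197.00 kN·m.
φM_n = 0.90 × 197.00 = 177.30 kN·m.

φM_n ≈ 177 kN·m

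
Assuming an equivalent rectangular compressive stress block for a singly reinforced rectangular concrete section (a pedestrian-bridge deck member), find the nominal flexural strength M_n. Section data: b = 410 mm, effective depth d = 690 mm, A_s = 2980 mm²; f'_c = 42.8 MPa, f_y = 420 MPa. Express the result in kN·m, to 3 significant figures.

M_n ≈ 811 kN·m

T = A_s f_y = 2980 × 420 = 1251600 N = 1251.6 kN.
From C = T: a = T/(0.85 f'_c b) = 1251600/(0.85 × 42.8 × 410) = 83.91 mm.
M_n = T(d − a/2) = 1251.6 kN × (690 − 41.955) mm = 811.09 kN·m.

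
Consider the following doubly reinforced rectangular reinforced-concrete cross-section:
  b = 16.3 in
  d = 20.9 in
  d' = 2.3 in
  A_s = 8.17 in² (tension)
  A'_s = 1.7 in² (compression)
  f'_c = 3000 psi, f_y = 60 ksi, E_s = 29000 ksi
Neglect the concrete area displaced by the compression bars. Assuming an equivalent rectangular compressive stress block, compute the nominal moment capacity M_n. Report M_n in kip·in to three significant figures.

Assume both steels yield.
a = (A_s − A'_s) f_y/(0.85 f'_c b) = (8.17 − 1.7) × 60/(0.85 × 3 × 16.3) = 9.340 in.
c = a/β₁ = 9.340/0.85 = 10.988 in; ε'_s = 0.003(c − d')/c = 0.0024 ≥ ε_y = 0.0021, so the compression steel yields.
M_n = (A_s − A'_s) f_y (d − a/2) + A'_s f_y (d − d') = 388.2 × (20.9 − 4.67) + 102 × (20.9 − 2.3) = 6300.5 + 1897.2 = 8197.7 kip·in.

M_n ≈ 8200 kip·in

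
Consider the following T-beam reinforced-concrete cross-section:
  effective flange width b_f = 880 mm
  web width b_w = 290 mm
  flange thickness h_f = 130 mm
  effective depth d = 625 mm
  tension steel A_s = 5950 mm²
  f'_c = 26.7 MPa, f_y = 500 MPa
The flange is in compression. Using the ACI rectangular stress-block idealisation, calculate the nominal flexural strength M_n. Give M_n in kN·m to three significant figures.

M_n ≈ 1630 kN·m

Tension: T = A_s f_y = 5950 × 500 = 2975000 N.
Try a within the flange: a = T/(0.85 f'_c b_f) = 2975000/(0.85 × 26.7 × 880) = 148.96 mm.
a = 148.96 > h_f = 130 mm: the block extends into the web. Split into flange-overhang and web parts.
C_f = 0.85 f'_c (b_f − b_w) h_f = 0.85 × 26.7 × (880 − 290) × 130 = 1740707 N.
Remaining web compression depth: a_w = (T − C_f)/(0.85 f'_c b_w) = (2975000 − 1740707)/(0.85 × 26.7 × 290) = 187.54 mm.
M_n = C_f(d − h_f/2) + (T − C_f)(d − a_w/2) = 1740707 × (625 − 65) + 1234293 × (625 − 93.77) = 974.80 + 655.69 = 1630.49 × 10⁶ N·mm.
M_n = 1630.49 kN·m.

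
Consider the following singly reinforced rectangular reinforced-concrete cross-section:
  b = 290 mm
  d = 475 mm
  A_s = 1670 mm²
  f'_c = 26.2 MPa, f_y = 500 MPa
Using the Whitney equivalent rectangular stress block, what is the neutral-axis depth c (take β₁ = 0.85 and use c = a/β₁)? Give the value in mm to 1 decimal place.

c ≈ 152.1 mm

T = A_s f_y = 1670 × 500 = 835000 N = 835 kN.
Setting C = 0.85 f'_c a b equal to T: a = 835000/(0.85 × 26.2 × 290) = 129.291 mm.
With β₁ = 0.85, c = a/β₁ = 129.291/0.85 = 152.1 mm.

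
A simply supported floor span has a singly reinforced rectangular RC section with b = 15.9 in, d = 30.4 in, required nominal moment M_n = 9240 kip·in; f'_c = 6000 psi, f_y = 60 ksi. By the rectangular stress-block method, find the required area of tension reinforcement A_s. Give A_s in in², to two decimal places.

From M_n = 0.85 f'_c a b (d − a/2):
a = d − √(d² − 2M_n/(0.85 f'_c b)) = 30.4 − √(30.4² − 2 × 9240/(0.85 × 6 × 15.9)) = 4.013 in.
A_s = 0.85 f'_c a b / f_y = 0.85 × 6 × 4.013 × 15.9 / 60 = 5.424 in².

A_s ≈ 5.42 in²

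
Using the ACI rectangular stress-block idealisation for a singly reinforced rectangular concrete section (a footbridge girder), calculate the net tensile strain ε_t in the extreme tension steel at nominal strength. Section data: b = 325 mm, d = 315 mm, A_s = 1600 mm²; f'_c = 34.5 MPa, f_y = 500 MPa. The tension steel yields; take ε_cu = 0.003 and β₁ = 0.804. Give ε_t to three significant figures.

a = A_s f_y/(0.85 f'_c b) = 83.94 mm.
β₁ = 0.804, so c = a/β₁ = 83.94/0.804 = 104.40 mm.
From the linear strain diagram with ε_cu = 0.003: ε_t = 0.003 (d − c)/c = 0.003 × (315 − 104.40)/104.40 = 0.00605.
Since ε_t ≥ 0.005, the section is tension-controlled.

ε_t ≈ 0.00605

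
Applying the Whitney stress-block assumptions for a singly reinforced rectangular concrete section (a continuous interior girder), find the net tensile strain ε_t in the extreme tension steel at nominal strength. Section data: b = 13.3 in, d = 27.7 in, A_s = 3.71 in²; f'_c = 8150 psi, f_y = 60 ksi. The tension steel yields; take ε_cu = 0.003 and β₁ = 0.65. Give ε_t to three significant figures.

ε_t ≈ 0.0194

a = A_s f_y/(0.85 f'_c b) = 2.416 in.
β₁ = 0.65, so c = a/β₁ = 2.416/0.65 = 3.717 in.
From the linear strain diagram with ε_cu = 0.003: ε_t = 0.003 (d − c)/c = 0.003 × (27.7 − 3.717)/3.717 = 0.0194.
Since ε_t ≥ 0.005, the section is tension-controlled.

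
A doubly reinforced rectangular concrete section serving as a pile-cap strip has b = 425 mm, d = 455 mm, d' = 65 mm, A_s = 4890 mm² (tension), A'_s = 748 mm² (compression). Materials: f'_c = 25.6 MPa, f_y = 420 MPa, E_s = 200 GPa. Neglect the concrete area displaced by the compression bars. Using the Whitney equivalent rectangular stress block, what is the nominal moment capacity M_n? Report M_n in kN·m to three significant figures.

Assume both tension and compression steel yield.
Net tension couple steel: A_s − A'_s = 4142 mm².
a = (A_s − A'_s) f_y / (0.85 f'_c b) = 1739640/(0.85 × 25.6 × 425) = 188.11 mm.
c = a/β₁ = 188.11/0.85 = 221.31 mm; ε'_s = 0.003(c − d')/c = 0.0021 ≥ f_y/E_s = 0.0021, so compression steel does yield.
M_n = (A_s − A'_s) f_y (d − a/2) + A'_s f_y (d − d') = [1739640 × (455 − 94.055) + 314160 × (455 − 65)] × 10⁻⁶ = 627.91 + 122.52 = 750.43 kN·m.

M_n ≈ 750 kN·m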